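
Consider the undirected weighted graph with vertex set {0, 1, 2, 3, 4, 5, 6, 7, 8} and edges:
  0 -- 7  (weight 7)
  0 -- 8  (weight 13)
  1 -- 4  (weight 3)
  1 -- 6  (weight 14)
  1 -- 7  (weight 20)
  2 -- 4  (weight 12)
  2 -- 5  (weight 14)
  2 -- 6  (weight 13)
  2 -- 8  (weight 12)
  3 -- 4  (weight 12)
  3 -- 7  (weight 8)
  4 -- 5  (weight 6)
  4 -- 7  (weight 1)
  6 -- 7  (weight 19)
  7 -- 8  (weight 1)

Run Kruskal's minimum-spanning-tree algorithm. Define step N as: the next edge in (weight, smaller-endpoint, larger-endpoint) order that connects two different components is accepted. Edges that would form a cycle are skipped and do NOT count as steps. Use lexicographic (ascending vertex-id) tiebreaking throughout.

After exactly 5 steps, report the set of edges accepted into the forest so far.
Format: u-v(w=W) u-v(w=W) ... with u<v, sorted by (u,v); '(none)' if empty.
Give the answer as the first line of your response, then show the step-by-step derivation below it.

0-7(w=7) 1-4(w=3) 4-5(w=6) 4-7(w=1) 7-8(w=1)

step 1: add edge 4-7 (w=1); MST = {4-7(w=1)}
step 2: add edge 7-8 (w=1); MST = {4-7(w=1) 7-8(w=1)}
step 3: add edge 1-4 (w=3); MST = {1-4(w=3) 4-7(w=1) 7-8(w=1)}
step 4: add edge 4-5 (w=6); MST = {1-4(w=3) 4-5(w=6) 4-7(w=1) 7-8(w=1)}
step 5: add edge 0-7 (w=7); MST = {0-7(w=7) 1-4(w=3) 4-5(w=6) 4-7(w=1) 7-8(w=1)}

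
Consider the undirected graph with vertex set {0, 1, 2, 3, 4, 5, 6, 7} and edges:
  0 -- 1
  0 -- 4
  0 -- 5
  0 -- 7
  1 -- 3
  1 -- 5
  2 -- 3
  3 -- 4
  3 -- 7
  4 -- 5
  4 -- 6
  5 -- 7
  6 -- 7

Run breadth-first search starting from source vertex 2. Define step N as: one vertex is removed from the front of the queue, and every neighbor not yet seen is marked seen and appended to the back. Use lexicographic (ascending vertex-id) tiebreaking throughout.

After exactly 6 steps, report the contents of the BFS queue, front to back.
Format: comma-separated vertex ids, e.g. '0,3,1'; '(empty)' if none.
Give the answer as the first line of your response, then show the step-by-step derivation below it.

5,6

step 1: dequeue 2; queue=[3]; order=2
step 2: dequeue 3; queue=[1,4,7]; order=2,3
step 3: dequeue 1; queue=[4,7,0,5]; order=2,3,1
step 4: dequeue 4; queue=[7,0,5,6]; order=2,3,1,4
step 5: dequeue 7; queue=[0,5,6]; order=2,3,1,4,7
step 6: dequeue 0; queue=[5,6]; order=2,3,1,4,7,0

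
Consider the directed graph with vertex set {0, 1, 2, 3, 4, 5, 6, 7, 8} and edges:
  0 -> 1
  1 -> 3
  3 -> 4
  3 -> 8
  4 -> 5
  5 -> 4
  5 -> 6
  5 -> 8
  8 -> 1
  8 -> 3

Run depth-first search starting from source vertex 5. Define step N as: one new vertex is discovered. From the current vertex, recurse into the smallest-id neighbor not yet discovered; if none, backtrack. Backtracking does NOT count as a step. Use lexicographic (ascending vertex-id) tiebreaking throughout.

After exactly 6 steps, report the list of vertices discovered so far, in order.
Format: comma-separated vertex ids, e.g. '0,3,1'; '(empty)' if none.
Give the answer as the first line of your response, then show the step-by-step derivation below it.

5,4,6,8,1,3

step 1: discover 5; path=5; order=5
step 2: discover 4; path=5>4; order=5,4
step 3: discover 6; path=5>6; order=5,4,6
step 4: discover 8; path=5>8; order=5,4,6,8
step 5: discover 1; path=5>8>1; order=5,4,6,8,1
step 6: discover 3; path=5>8>1>3; order=5,4,6,8,1,3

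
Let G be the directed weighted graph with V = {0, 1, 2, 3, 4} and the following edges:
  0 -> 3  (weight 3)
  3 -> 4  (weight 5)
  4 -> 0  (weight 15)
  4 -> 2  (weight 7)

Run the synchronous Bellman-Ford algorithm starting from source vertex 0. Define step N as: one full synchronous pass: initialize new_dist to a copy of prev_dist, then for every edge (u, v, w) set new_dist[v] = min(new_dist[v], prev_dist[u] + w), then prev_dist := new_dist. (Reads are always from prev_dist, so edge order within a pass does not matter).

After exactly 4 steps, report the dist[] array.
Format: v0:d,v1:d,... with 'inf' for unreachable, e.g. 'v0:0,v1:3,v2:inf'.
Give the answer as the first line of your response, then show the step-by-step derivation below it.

v0:0,v1:inf,v2:15,v3:3,v4:8

step 1: dist = v0:0,v1:inf,v2:inf,v3:3,v4:inf
step 2: dist = v0:0,v1:inf,v2:inf,v3:3,v4:8
step 3: dist = v0:0,v1:inf,v2:15,v3:3,v4:8
step 4: dist = v0:0,v1:inf,v2:15,v3:3,v4:8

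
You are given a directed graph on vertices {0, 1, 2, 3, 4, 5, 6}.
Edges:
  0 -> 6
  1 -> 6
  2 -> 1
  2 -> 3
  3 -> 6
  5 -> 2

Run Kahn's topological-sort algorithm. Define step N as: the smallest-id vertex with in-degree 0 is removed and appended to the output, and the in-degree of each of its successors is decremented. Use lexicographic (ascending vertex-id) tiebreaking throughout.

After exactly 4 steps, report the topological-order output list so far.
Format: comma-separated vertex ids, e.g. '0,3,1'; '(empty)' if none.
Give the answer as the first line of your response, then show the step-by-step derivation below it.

0,4,5,2

step 1: output 0; order=[0]; indeg=(0,1,1,1,0,0,2)
step 2: output 4; order=[0,4]; indeg=(0,1,1,1,0,0,2)
step 3: output 5; order=[0,4,5]; indeg=(0,1,0,1,0,0,2)
step 4: output 2; order=[0,4,5,2]; indeg=(0,0,0,0,0,0,2)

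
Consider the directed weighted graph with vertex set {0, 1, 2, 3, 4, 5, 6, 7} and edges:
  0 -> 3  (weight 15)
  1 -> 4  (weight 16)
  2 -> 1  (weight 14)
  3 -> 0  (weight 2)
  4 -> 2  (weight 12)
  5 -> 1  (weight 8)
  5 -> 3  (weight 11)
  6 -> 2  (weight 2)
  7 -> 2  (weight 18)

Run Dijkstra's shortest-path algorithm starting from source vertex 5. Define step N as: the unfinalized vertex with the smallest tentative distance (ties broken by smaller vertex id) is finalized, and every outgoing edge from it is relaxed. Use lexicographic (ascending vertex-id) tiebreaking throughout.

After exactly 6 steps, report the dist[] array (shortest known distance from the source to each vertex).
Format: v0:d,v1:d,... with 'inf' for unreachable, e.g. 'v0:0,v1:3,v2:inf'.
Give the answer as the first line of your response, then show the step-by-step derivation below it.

v0:13,v1:8,v2:36,v3:11,v4:24,v5:0,v6:inf,v7:inf

step 1: dist = v0:inf,v1:8,v2:inf,v3:11,v4:inf,v5:0,v6:inf,v7:inf
step 2: dist = v0:inf,v1:8,v2:inf,v3:11,v4:24,v5:0,v6:inf,v7:inf
step 3: dist = v0:13,v1:8,v2:inf,v3:11,v4:24,v5:0,v6:inf,v7:inf
step 4: dist = v0:13,v1:8,v2:inf,v3:11,v4:24,v5:0,v6:inf,v7:inf
step 5: dist = v0:13,v1:8,v2:36,v3:11,v4:24,v5:0,v6:inf,v7:inf
step 6: dist = v0:13,v1:8,v2:36,v3:11,v4:24,v5:0,v6:inf,v7:inf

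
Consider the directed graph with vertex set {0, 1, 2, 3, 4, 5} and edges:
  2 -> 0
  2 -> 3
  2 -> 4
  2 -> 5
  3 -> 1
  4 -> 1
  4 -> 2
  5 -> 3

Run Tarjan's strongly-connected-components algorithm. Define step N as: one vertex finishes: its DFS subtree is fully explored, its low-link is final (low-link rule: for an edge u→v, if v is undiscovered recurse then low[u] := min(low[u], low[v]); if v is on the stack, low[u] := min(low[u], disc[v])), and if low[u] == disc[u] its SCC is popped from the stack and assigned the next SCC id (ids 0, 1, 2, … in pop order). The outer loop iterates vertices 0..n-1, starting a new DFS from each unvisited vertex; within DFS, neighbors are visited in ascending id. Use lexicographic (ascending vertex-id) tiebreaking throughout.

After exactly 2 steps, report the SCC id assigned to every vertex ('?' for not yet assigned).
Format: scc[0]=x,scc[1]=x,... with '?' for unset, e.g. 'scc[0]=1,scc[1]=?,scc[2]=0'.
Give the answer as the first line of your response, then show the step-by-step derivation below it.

scc[0]=0,scc[1]=1,scc[2]=?,scc[3]=?,scc[4]=?,scc[5]=?

step 1: low=(low[0]=0,low[1]=?,low[2]=?,low[3]=?,low[4]=?,low[5]=?); scc=(scc[0]=0,scc[1]=?,scc[2]=?,scc[3]=?,scc[4]=?,scc[5]=?)
step 2: low=(low[0]=0,low[1]=1,low[2]=?,low[3]=?,low[4]=?,low[5]=?); scc=(scc[0]=0,scc[1]=1,scc[2]=?,scc[3]=?,scc[4]=?,scc[5]=?)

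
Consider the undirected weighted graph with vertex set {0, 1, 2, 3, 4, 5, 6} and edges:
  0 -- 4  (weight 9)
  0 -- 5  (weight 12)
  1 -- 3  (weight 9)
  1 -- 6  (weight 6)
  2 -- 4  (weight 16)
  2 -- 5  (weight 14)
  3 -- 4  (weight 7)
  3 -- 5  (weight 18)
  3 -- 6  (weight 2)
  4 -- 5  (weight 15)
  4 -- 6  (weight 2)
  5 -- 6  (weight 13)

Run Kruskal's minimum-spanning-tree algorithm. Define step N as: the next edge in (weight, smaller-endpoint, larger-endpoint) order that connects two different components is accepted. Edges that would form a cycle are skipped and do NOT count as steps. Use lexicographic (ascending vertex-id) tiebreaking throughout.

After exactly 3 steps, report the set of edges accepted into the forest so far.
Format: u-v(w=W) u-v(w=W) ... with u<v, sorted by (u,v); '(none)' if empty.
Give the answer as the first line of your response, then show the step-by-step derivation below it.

1-6(w=6) 3-6(w=2) 4-6(w=2)

step 1: add edge 3-6 (w=2); MST = {3-6(w=2)}
step 2: add edge 4-6 (w=2); MST = {3-6(w=2) 4-6(w=2)}
step 3: add edge 1-6 (w=6); MST = {1-6(w=6) 3-6(w=2) 4-6(w=2)}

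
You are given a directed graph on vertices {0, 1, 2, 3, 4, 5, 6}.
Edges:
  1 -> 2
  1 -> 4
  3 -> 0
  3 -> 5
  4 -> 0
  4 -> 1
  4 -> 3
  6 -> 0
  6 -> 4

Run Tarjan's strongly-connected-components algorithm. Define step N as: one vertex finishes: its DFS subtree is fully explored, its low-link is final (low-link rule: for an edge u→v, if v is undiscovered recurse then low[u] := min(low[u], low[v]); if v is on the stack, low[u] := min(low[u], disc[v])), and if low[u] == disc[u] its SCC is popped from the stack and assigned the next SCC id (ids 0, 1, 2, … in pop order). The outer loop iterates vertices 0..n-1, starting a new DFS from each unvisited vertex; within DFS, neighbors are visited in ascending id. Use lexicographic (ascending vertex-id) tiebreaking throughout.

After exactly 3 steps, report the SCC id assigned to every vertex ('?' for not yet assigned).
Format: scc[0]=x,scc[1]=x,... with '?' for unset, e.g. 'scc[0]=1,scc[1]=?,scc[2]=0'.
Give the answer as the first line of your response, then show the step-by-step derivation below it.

scc[0]=0,scc[1]=?,scc[2]=1,scc[3]=?,scc[4]=?,scc[5]=2,scc[6]=?

step 1: low=(low[0]=0,low[1]=?,low[2]=?,low[3]=?,low[4]=?,low[5]=?,low[6]=?); scc=(scc[0]=0,scc[1]=?,scc[2]=?,scc[3]=?,scc[4]=?,scc[5]=?,scc[6]=?)
step 2: low=(low[0]=0,low[1]=1,low[2]=2,low[3]=?,low[4]=?,low[5]=?,low[6]=?); scc=(scc[0]=0,scc[1]=?,scc[2]=1,scc[3]=?,scc[4]=?,scc[5]=?,scc[6]=?)
step 3: low=(low[0]=0,low[1]=1,low[2]=2,low[3]=4,low[4]=1,low[5]=5,low[6]=?); scc=(scc[0]=0,scc[1]=?,scc[2]=1,scc[3]=?,scc[4]=?,scc[5]=2,scc[6]=?)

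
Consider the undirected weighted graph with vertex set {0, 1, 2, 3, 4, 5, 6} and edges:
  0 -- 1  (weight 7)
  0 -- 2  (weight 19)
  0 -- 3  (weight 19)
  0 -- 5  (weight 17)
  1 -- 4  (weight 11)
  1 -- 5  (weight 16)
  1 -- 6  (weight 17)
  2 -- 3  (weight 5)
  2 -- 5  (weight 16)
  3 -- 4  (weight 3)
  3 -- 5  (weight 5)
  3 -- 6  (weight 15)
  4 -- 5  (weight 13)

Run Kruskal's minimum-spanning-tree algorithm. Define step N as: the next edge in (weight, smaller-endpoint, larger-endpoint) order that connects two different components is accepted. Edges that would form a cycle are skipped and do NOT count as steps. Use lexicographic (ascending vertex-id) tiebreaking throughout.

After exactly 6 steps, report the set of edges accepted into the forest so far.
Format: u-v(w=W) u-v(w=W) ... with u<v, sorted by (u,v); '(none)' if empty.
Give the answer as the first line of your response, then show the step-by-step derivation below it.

0-1(w=7) 1-4(w=11) 2-3(w=5) 3-4(w=3) 3-5(w=5) 3-6(w=15)

step 1: add edge 3-4 (w=3); MST = {3-4(w=3)}
step 2: add edge 2-3 (w=5); MST = {2-3(w=5) 3-4(w=3)}
step 3: add edge 3-5 (w=5); MST = {2-3(w=5) 3-4(w=3) 3-5(w=5)}
step 4: add edge 0-1 (w=7); MST = {0-1(w=7) 2-3(w=5) 3-4(w=3) 3-5(w=5)}
step 5: add edge 1-4 (w=11); MST = {0-1(w=7) 1-4(w=11) 2-3(w=5) 3-4(w=3) 3-5(w=5)}
step 6: add edge 3-6 (w=15); MST = {0-1(w=7) 1-4(w=11) 2-3(w=5) 3-4(w=3) 3-5(w=5) 3-6(w=15)}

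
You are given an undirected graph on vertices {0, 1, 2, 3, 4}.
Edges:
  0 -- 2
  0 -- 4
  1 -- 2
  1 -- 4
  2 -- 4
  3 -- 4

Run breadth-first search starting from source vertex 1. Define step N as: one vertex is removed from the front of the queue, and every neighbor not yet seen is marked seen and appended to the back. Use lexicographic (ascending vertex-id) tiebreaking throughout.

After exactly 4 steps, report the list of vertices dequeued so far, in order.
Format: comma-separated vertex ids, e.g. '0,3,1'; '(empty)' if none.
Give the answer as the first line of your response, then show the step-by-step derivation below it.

1,2,4,0

step 1: dequeue 1; queue=[2,4]; order=1
step 2: dequeue 2; queue=[4,0]; order=1,2
step 3: dequeue 4; queue=[0,3]; order=1,2,4
step 4: dequeue 0; queue=[3]; order=1,2,4,0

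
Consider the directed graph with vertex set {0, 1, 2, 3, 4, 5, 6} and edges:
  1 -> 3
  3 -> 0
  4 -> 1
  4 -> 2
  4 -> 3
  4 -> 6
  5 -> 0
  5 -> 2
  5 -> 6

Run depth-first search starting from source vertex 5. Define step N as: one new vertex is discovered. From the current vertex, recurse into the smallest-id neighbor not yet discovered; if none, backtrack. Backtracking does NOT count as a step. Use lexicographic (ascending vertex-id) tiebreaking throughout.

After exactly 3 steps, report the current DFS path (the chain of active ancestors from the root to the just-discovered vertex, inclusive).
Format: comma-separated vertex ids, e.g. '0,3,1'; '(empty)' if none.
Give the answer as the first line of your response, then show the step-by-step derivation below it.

5,2

step 1: discover 5; path=5; order=5
step 2: discover 0; path=5>0; order=5,0
step 3: discover 2; path=5>2; order=5,0,2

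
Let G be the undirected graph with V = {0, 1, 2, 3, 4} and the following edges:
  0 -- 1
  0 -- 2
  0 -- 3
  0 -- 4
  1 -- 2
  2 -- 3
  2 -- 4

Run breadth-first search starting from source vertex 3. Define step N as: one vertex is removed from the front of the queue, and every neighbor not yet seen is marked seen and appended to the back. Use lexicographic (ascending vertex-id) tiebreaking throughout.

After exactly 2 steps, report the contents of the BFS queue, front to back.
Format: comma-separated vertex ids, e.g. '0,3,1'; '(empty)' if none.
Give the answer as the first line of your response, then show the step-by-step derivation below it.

2,1,4

step 1: dequeue 3; queue=[0,2]; order=3
step 2: dequeue 0; queue=[2,1,4]; order=3,0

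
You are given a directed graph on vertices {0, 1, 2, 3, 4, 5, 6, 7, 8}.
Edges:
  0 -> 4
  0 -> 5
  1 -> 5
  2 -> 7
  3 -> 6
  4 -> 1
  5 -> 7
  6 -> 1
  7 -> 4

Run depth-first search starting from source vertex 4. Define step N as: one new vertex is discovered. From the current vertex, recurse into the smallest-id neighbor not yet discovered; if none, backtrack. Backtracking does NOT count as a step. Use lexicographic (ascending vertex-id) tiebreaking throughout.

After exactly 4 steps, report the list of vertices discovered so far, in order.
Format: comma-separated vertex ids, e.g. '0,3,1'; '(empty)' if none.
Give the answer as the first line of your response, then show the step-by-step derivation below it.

4,1,5,7

step 1: discover 4; path=4; order=4
step 2: discover 1; path=4>1; order=4,1
step 3: discover 5; path=4>1>5; order=4,1,5
step 4: discover 7; path=4>1>5>7; order=4,1,5,7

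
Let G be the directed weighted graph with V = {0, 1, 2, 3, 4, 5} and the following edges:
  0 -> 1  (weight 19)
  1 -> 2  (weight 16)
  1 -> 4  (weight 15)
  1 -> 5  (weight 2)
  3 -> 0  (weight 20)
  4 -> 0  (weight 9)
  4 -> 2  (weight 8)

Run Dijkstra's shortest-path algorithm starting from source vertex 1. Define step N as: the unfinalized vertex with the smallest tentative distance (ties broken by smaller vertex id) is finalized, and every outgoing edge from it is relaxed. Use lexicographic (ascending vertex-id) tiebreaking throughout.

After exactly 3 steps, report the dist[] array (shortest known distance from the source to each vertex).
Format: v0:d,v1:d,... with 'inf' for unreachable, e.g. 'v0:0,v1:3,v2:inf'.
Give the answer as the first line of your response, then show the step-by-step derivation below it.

v0:24,v1:0,v2:16,v3:inf,v4:15,v5:2

step 1: dist = v0:inf,v1:0,v2:16,v3:inf,v4:15,v5:2
step 2: dist = v0:inf,v1:0,v2:16,v3:inf,v4:15,v5:2
step 3: dist = v0:24,v1:0,v2:16,v3:inf,v4:15,v5:2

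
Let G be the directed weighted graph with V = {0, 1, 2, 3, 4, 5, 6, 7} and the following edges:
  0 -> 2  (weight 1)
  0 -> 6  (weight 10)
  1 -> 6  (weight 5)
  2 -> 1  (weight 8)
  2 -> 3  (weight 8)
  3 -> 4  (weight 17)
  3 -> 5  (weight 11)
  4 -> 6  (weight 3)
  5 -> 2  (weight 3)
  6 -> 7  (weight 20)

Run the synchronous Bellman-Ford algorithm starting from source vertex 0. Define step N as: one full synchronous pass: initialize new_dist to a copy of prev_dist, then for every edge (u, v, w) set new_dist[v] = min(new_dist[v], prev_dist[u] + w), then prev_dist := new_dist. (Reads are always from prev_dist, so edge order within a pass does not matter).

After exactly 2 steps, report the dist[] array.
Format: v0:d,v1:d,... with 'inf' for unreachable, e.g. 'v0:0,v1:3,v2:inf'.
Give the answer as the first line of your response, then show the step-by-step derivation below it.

v0:0,v1:9,v2:1,v3:9,v4:inf,v5:inf,v6:10,v7:30

step 1: dist = v0:0,v1:inf,v2:1,v3:inf,v4:inf,v5:inf,v6:10,v7:inf
step 2: dist = v0:0,v1:9,v2:1,v3:9,v4:inf,v5:inf,v6:10,v7:30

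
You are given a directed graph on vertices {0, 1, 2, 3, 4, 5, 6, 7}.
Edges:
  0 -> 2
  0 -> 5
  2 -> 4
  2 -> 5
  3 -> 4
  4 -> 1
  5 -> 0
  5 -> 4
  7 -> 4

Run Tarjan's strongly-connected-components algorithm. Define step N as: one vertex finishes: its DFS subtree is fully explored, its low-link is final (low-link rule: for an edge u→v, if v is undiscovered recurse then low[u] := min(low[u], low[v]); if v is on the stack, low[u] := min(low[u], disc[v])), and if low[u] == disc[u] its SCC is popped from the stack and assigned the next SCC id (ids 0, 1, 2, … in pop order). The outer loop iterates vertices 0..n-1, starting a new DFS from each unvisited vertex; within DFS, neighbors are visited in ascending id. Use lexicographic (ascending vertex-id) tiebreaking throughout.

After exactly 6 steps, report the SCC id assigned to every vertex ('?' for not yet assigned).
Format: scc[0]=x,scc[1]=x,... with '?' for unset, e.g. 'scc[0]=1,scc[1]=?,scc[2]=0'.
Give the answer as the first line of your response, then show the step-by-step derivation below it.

scc[0]=2,scc[1]=0,scc[2]=2,scc[3]=3,scc[4]=1,scc[5]=2,scc[6]=?,scc[7]=?

step 1: low=(low[0]=0,low[1]=3,low[2]=1,low[3]=?,low[4]=2,low[5]=?,low[6]=?,low[7]=?); scc=(scc[0]=?,scc[1]=0,scc[2]=?,scc[3]=?,scc[4]=?,scc[5]=?,scc[6]=?,scc[7]=?)
step 2: low=(low[0]=0,low[1]=3,low[2]=1,low[3]=?,low[4]=2,low[5]=?,low[6]=?,low[7]=?); scc=(scc[0]=?,scc[1]=0,scc[2]=?,scc[3]=?,scc[4]=1,scc[5]=?,scc[6]=?,scc[7]=?)
step 3: low=(low[0]=0,low[1]=3,low[2]=1,low[3]=?,low[4]=2,low[5]=0,low[6]=?,low[7]=?); scc=(scc[0]=?,scc[1]=0,scc[2]=?,scc[3]=?,scc[4]=1,scc[5]=?,scc[6]=?,scc[7]=?)
step 4: low=(low[0]=0,low[1]=3,low[2]=0,low[3]=?,low[4]=2,low[5]=0,low[6]=?,low[7]=?); scc=(scc[0]=?,scc[1]=0,scc[2]=?,scc[3]=?,scc[4]=1,scc[5]=?,scc[6]=?,scc[7]=?)
step 5: low=(low[0]=0,low[1]=3,low[2]=0,low[3]=?,low[4]=2,low[5]=0,low[6]=?,low[7]=?); scc=(scc[0]=2,scc[1]=0,scc[2]=2,scc[3]=?,scc[4]=1,scc[5]=2,scc[6]=?,scc[7]=?)
step 6: low=(low[0]=0,low[1]=3,low[2]=0,low[3]=5,low[4]=2,low[5]=0,low[6]=?,low[7]=?); scc=(scc[0]=2,scc[1]=0,scc[2]=2,scc[3]=3,scc[4]=1,scc[5]=2,scc[6]=?,scc[7]=?)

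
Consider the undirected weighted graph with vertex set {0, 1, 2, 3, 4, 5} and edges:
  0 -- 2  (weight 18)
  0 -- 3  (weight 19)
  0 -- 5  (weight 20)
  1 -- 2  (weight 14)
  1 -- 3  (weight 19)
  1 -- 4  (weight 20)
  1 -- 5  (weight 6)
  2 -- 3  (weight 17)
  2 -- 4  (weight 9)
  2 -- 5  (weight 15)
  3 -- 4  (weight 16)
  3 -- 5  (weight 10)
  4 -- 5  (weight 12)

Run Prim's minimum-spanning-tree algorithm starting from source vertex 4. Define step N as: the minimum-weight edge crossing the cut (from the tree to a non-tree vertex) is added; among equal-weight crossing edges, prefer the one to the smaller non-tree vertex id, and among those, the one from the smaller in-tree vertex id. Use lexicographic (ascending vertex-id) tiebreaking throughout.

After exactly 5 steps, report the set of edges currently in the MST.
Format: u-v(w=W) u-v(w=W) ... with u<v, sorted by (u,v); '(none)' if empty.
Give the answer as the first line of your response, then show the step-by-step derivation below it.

0-2(w=18) 1-5(w=6) 2-4(w=9) 3-5(w=10) 4-5(w=12)

step 1: add edge 2-4 (w=9); MST = {2-4(w=9)}
step 2: add edge 4-5 (w=12); MST = {2-4(w=9) 4-5(w=12)}
step 3: add edge 1-5 (w=6); MST = {1-5(w=6) 2-4(w=9) 4-5(w=12)}
step 4: add edge 3-5 (w=10); MST = {1-5(w=6) 2-4(w=9) 3-5(w=10) 4-5(w=12)}
step 5: add edge 0-2 (w=18); MST = {0-2(w=18) 1-5(w=6) 2-4(w=9) 3-5(w=10) 4-5(w=12)}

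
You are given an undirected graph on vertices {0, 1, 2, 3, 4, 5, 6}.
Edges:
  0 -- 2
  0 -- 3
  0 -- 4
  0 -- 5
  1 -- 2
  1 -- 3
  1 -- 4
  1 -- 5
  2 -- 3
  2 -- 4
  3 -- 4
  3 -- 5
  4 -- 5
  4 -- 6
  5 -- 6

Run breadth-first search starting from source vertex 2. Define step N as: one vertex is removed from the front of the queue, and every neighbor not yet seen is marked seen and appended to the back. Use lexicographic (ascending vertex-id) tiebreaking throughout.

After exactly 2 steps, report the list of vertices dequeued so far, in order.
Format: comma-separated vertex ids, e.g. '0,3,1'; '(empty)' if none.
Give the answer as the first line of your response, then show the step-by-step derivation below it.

2,0

step 1: dequeue 2; queue=[0,1,3,4]; order=2
step 2: dequeue 0; queue=[1,3,4,5]; order=2,0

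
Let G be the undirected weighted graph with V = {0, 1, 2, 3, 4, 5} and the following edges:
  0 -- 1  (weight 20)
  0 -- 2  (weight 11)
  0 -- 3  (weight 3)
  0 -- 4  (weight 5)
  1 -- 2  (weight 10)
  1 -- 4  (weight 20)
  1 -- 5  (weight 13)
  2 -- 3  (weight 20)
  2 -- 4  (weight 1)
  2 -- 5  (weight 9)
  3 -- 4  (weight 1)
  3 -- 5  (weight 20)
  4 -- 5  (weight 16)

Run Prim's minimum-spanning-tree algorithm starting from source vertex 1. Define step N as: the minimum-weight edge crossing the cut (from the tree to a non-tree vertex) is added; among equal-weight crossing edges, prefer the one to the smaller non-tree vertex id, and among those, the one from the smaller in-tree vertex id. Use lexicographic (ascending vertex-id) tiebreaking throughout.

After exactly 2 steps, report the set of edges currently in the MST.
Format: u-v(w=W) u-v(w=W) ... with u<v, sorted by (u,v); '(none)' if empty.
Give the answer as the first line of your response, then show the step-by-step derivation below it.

1-2(w=10) 2-4(w=1)

step 1: add edge 1-2 (w=10); MST = {1-2(w=10)}
step 2: add edge 2-4 (w=1); MST = {1-2(w=10) 2-4(w=1)}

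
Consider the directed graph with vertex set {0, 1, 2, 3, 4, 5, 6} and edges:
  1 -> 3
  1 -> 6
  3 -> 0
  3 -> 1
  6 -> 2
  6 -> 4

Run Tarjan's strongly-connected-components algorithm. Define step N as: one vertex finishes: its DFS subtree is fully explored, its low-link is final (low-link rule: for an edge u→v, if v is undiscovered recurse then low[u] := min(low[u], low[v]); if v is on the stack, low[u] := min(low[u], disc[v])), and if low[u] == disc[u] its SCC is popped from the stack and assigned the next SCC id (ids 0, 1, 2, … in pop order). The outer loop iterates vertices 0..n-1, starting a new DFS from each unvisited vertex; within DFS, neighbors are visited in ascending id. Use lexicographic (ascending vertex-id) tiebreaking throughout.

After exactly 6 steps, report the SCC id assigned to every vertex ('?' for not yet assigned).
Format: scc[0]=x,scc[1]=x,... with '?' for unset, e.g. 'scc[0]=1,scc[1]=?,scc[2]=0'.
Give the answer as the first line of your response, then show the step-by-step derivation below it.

scc[0]=0,scc[1]=4,scc[2]=1,scc[3]=4,scc[4]=2,scc[5]=?,scc[6]=3

step 1: low=(low[0]=0,low[1]=?,low[2]=?,low[3]=?,low[4]=?,low[5]=?,low[6]=?); scc=(scc[0]=0,scc[1]=?,scc[2]=?,scc[3]=?,scc[4]=?,scc[5]=?,scc[6]=?)
step 2: low=(low[0]=0,low[1]=1,low[2]=?,low[3]=1,low[4]=?,low[5]=?,low[6]=?); scc=(scc[0]=0,scc[1]=?,scc[2]=?,scc[3]=?,scc[4]=?,scc[5]=?,scc[6]=?)
step 3: low=(low[0]=0,low[1]=1,low[2]=4,low[3]=1,low[4]=?,low[5]=?,low[6]=3); scc=(scc[0]=0,scc[1]=?,scc[2]=1,scc[3]=?,scc[4]=?,scc[5]=?,scc[6]=?)
step 4: low=(low[0]=0,low[1]=1,low[2]=4,low[3]=1,low[4]=5,low[5]=?,low[6]=3); scc=(scc[0]=0,scc[1]=?,scc[2]=1,scc[3]=?,scc[4]=2,scc[5]=?,scc[6]=?)
step 5: low=(low[0]=0,low[1]=1,low[2]=4,low[3]=1,low[4]=5,low[5]=?,low[6]=3); scc=(scc[0]=0,scc[1]=?,scc[2]=1,scc[3]=?,scc[4]=2,scc[5]=?,scc[6]=3)
step 6: low=(low[0]=0,low[1]=1,low[2]=4,low[3]=1,low[4]=5,low[5]=?,low[6]=3); scc=(scc[0]=0,scc[1]=4,scc[2]=1,scc[3]=4,scc[4]=2,scc[5]=?,scc[6]=3)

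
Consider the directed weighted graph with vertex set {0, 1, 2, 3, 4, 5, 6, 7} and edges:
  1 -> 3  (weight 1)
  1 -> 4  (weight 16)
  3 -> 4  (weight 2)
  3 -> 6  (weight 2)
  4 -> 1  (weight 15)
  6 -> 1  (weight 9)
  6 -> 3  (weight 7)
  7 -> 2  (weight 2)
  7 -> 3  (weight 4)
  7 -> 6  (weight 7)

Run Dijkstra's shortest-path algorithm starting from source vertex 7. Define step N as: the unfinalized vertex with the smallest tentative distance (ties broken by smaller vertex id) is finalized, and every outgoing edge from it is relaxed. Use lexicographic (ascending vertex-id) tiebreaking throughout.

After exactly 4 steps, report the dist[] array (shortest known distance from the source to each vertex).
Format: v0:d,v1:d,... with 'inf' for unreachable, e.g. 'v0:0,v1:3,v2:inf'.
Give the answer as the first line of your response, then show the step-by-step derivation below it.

v0:inf,v1:21,v2:2,v3:4,v4:6,v5:inf,v6:6,v7:0

step 1: dist = v0:inf,v1:inf,v2:2,v3:4,v4:inf,v5:inf,v6:7,v7:0
step 2: dist = v0:inf,v1:inf,v2:2,v3:4,v4:inf,v5:inf,v6:7,v7:0
step 3: dist = v0:inf,v1:inf,v2:2,v3:4,v4:6,v5:inf,v6:6,v7:0
step 4: dist = v0:inf,v1:21,v2:2,v3:4,v4:6,v5:inf,v6:6,v7:0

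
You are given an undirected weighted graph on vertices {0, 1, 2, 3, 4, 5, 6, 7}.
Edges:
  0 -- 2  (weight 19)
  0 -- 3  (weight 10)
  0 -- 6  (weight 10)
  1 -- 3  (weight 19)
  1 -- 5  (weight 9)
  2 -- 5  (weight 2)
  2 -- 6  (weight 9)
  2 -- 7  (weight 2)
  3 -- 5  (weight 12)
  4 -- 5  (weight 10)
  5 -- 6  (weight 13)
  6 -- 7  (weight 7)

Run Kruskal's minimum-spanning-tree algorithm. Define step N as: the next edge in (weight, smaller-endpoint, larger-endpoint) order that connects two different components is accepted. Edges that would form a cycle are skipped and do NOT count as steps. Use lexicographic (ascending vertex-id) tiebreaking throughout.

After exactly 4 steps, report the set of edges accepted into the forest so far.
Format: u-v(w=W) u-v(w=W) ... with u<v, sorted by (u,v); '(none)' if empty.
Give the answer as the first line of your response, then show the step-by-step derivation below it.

1-5(w=9) 2-5(w=2) 2-7(w=2) 6-7(w=7)

step 1: add edge 2-5 (w=2); MST = {2-5(w=2)}
step 2: add edge 2-7 (w=2); MST = {2-5(w=2) 2-7(w=2)}
step 3: add edge 6-7 (w=7); MST = {2-5(w=2) 2-7(w=2) 6-7(w=7)}
step 4: add edge 1-5 (w=9); MST = {1-5(w=9) 2-5(w=2) 2-7(w=2) 6-7(w=7)}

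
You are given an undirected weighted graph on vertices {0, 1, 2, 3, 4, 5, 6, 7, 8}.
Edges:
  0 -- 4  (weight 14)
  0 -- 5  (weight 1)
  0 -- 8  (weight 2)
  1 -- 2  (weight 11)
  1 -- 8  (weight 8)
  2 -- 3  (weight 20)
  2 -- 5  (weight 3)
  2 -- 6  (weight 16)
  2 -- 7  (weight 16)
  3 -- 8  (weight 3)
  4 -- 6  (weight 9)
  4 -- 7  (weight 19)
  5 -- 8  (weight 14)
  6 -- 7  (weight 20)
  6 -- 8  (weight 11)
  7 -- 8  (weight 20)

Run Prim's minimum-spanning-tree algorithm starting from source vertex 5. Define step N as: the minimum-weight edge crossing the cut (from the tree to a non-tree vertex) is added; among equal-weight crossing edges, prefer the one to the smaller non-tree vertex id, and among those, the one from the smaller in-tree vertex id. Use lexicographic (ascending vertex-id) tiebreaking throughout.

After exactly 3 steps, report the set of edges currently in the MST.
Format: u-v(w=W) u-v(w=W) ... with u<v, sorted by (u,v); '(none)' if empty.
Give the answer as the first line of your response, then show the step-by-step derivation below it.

0-5(w=1) 0-8(w=2) 2-5(w=3)

step 1: add edge 0-5 (w=1); MST = {0-5(w=1)}
step 2: add edge 0-8 (w=2); MST = {0-5(w=1) 0-8(w=2)}
step 3: add edge 2-5 (w=3); MST = {0-5(w=1) 0-8(w=2) 2-5(w=3)}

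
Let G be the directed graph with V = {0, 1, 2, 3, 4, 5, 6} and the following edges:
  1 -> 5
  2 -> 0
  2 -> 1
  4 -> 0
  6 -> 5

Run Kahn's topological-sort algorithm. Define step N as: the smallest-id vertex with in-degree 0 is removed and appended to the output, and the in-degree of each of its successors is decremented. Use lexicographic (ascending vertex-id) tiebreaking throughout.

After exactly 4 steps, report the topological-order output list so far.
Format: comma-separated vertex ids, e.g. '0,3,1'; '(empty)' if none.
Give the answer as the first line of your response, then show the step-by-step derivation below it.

2,1,3,4

step 1: output 2; order=[2]; indeg=(1,0,0,0,0,2,0)
step 2: output 1; order=[2,1]; indeg=(1,0,0,0,0,1,0)
step 3: output 3; order=[2,1,3]; indeg=(1,0,0,0,0,1,0)
step 4: output 4; order=[2,1,3,4]; indeg=(0,0,0,0,0,1,0)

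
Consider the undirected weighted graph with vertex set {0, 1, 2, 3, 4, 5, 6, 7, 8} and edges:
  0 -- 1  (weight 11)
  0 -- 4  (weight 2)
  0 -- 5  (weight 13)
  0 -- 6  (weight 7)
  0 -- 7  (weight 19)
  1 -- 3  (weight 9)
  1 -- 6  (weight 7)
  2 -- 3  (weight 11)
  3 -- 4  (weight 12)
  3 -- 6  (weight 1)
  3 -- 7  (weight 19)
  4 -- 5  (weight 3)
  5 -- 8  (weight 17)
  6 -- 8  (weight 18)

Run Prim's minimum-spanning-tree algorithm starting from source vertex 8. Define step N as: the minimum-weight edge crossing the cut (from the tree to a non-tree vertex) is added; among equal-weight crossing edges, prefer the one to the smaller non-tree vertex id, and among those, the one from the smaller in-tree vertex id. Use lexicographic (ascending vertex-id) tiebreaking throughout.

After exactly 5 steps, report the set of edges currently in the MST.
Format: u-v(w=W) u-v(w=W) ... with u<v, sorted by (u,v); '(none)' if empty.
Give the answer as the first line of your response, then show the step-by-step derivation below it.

0-4(w=2) 0-6(w=7) 3-6(w=1) 4-5(w=3) 5-8(w=17)

step 1: add edge 5-8 (w=17); MST = {5-8(w=17)}
step 2: add edge 4-5 (w=3); MST = {4-5(w=3) 5-8(w=17)}
step 3: add edge 0-4 (w=2); MST = {0-4(w=2) 4-5(w=3) 5-8(w=17)}
step 4: add edge 0-6 (w=7); MST = {0-4(w=2) 0-6(w=7) 4-5(w=3) 5-8(w=17)}
step 5: add edge 3-6 (w=1); MST = {0-4(w=2) 0-6(w=7) 3-6(w=1) 4-5(w=3) 5-8(w=17)}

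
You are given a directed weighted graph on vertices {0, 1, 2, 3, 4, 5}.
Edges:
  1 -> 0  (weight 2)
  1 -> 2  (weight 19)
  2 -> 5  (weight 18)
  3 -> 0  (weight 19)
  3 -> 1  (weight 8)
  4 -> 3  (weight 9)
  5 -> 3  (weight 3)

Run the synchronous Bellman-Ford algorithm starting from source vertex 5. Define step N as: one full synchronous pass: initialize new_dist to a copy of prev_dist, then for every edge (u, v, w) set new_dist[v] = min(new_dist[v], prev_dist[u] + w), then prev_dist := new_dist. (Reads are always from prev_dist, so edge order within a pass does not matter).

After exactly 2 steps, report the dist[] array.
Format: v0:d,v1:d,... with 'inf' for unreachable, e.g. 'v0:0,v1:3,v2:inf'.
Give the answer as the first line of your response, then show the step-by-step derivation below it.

v0:22,v1:11,v2:inf,v3:3,v4:inf,v5:0

step 1: dist = v0:inf,v1:inf,v2:inf,v3:3,v4:inf,v5:0
step 2: dist = v0:22,v1:11,v2:inf,v3:3,v4:inf,v5:0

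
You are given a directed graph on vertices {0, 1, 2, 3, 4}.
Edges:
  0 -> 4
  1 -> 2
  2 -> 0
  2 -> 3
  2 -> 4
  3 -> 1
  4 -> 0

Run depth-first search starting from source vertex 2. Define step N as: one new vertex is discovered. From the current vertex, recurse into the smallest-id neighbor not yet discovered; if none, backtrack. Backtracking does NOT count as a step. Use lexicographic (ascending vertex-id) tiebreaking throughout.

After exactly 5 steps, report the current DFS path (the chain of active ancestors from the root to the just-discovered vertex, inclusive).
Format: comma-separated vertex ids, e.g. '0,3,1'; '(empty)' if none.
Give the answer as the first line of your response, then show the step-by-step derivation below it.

2,3,1

step 1: discover 2; path=2; order=2
step 2: discover 0; path=2>0; order=2,0
step 3: discover 4; path=2>0>4; order=2,0,4
step 4: discover 3; path=2>3; order=2,0,4,3
step 5: discover 1; path=2>3>1; order=2,0,4,3,1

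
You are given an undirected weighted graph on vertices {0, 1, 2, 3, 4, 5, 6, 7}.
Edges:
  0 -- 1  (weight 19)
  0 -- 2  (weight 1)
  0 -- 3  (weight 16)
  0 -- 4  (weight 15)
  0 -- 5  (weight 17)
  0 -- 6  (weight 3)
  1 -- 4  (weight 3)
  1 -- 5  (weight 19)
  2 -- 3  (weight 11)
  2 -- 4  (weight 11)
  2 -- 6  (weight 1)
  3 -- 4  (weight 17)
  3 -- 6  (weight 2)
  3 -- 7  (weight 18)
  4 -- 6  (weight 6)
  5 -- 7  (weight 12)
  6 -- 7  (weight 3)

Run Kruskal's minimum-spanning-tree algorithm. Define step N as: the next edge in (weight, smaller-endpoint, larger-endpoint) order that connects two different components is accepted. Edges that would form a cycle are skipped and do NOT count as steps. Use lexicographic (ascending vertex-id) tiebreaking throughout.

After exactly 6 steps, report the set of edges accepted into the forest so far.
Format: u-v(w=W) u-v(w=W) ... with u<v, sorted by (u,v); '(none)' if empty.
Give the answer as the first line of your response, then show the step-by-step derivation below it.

0-2(w=1) 1-4(w=3) 2-6(w=1) 3-6(w=2) 4-6(w=6) 6-7(w=3)

step 1: add edge 0-2 (w=1); MST = {0-2(w=1)}
step 2: add edge 2-6 (w=1); MST = {0-2(w=1) 2-6(w=1)}
step 3: add edge 3-6 (w=2); MST = {0-2(w=1) 2-6(w=1) 3-6(w=2)}
step 4: add edge 1-4 (w=3); MST = {0-2(w=1) 1-4(w=3) 2-6(w=1) 3-6(w=2)}
step 5: add edge 6-7 (w=3); MST = {0-2(w=1) 1-4(w=3) 2-6(w=1) 3-6(w=2) 6-7(w=3)}
step 6: add edge 4-6 (w=6); MST = {0-2(w=1) 1-4(w=3) 2-6(w=1) 3-6(w=2) 4-6(w=6) 6-7(w=3)}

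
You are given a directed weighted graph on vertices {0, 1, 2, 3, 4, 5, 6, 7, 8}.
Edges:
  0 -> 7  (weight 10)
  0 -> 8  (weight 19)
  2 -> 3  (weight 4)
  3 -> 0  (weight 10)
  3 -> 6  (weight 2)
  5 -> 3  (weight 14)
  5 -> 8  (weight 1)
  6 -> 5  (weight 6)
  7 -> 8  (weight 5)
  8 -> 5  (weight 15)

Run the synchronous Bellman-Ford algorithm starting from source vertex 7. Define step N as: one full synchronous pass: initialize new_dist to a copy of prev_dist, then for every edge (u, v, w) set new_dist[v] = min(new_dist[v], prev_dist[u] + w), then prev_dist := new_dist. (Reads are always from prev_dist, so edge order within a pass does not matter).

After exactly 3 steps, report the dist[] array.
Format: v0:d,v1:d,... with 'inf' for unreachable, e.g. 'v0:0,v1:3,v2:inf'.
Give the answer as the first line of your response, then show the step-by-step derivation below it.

v0:inf,v1:inf,v2:inf,v3:34,v4:inf,v5:20,v6:inf,v7:0,v8:5

step 1: dist = v0:inf,v1:inf,v2:inf,v3:inf,v4:inf,v5:inf,v6:inf,v7:0,v8:5
step 2: dist = v0:inf,v1:inf,v2:inf,v3:inf,v4:inf,v5:20,v6:inf,v7:0,v8:5
step 3: dist = v0:inf,v1:inf,v2:inf,v3:34,v4:inf,v5:20,v6:inf,v7:0,v8:5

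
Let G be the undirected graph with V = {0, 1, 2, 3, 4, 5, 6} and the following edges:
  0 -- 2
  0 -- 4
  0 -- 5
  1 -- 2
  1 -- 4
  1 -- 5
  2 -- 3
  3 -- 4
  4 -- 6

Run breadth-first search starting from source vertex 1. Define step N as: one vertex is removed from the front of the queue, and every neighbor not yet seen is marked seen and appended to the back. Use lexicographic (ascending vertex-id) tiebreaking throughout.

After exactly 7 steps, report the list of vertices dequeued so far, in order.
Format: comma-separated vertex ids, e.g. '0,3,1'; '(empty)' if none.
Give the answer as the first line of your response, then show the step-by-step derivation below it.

1,2,4,5,0,3,6

step 1: dequeue 1; queue=[2,4,5]; order=1
step 2: dequeue 2; queue=[4,5,0,3]; order=1,2
step 3: dequeue 4; queue=[5,0,3,6]; order=1,2,4
step 4: dequeue 5; queue=[0,3,6]; order=1,2,4,5
step 5: dequeue 0; queue=[3,6]; order=1,2,4,5,0
step 6: dequeue 3; queue=[6]; order=1,2,4,5,0,3
step 7: dequeue 6; queue=[(empty)]; order=1,2,4,5,0,3,6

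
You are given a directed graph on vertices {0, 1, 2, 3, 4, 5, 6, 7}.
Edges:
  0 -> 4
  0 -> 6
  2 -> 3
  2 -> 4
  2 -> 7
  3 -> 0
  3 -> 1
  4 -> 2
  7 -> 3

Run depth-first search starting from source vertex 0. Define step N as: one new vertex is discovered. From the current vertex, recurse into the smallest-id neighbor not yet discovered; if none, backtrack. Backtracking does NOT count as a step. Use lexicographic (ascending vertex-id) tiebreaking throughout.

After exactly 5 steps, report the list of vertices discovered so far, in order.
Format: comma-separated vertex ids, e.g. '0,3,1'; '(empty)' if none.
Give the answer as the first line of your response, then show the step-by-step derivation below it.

0,4,2,3,1

step 1: discover 0; path=0; order=0
step 2: discover 4; path=0>4; order=0,4
step 3: discover 2; path=0>4>2; order=0,4,2
step 4: discover 3; path=0>4>2>3; order=0,4,2,3
step 5: discover 1; path=0>4>2>3>1; order=0,4,2,3,1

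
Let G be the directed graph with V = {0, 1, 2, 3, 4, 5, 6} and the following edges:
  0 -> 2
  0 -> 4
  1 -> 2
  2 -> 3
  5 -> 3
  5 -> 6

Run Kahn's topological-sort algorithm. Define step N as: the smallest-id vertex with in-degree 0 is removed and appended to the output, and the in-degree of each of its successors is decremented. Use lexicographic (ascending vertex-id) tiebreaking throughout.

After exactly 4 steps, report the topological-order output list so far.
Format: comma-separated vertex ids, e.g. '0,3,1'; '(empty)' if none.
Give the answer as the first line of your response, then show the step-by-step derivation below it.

0,1,2,4

step 1: output 0; order=[0]; indeg=(0,0,1,2,0,0,1)
step 2: output 1; order=[0,1]; indeg=(0,0,0,2,0,0,1)
step 3: output 2; order=[0,1,2]; indeg=(0,0,0,1,0,0,1)
step 4: output 4; order=[0,1,2,4]; indeg=(0,0,0,1,0,0,1)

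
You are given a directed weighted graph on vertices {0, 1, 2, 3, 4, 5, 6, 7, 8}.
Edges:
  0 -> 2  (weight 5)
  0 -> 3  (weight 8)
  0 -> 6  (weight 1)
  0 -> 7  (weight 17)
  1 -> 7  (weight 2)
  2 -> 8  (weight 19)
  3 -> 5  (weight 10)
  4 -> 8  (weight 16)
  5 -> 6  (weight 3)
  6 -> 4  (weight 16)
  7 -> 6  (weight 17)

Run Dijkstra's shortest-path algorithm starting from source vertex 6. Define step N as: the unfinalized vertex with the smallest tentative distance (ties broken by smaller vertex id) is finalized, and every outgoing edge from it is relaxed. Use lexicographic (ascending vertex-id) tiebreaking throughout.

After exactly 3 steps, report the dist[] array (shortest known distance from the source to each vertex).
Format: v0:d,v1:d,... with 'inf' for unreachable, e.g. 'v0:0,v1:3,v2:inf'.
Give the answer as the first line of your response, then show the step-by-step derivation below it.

v0:inf,v1:inf,v2:inf,v3:inf,v4:16,v5:inf,v6:0,v7:inf,v8:32

step 1: dist = v0:inf,v1:inf,v2:inf,v3:inf,v4:16,v5:inf,v6:0,v7:inf,v8:inf
step 2: dist = v0:inf,v1:inf,v2:inf,v3:inf,v4:16,v5:inf,v6:0,v7:inf,v8:32
step 3: dist = v0:inf,v1:inf,v2:inf,v3:inf,v4:16,v5:inf,v6:0,v7:inf,v8:32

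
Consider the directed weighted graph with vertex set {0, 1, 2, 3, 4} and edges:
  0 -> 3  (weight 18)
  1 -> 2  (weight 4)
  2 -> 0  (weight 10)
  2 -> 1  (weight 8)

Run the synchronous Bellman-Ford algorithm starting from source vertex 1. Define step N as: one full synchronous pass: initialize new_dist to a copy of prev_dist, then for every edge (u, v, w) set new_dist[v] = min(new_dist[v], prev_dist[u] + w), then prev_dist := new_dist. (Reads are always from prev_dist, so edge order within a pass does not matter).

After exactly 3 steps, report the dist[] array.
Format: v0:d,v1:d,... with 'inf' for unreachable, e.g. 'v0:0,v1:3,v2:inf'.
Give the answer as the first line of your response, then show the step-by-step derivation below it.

v0:14,v1:0,v2:4,v3:32,v4:inf

step 1: dist = v0:inf,v1:0,v2:4,v3:inf,v4:inf
step 2: dist = v0:14,v1:0,v2:4,v3:inf,v4:inf
step 3: dist = v0:14,v1:0,v2:4,v3:32,v4:inf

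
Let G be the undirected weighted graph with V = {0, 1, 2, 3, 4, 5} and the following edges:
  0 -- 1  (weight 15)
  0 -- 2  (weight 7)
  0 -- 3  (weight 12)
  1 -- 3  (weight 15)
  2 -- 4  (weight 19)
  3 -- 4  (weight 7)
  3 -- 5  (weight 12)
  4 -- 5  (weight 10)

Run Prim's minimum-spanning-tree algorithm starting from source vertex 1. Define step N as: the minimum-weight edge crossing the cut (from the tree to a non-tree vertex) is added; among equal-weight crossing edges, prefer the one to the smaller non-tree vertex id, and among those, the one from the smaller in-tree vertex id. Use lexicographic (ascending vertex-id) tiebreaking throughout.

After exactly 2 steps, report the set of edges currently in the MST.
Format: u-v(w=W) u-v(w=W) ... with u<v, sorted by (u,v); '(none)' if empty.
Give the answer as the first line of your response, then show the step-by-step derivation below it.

0-1(w=15) 0-2(w=7)

step 1: add edge 0-1 (w=15); MST = {0-1(w=15)}
step 2: add edge 0-2 (w=7); MST = {0-1(w=15) 0-2(w=7)}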